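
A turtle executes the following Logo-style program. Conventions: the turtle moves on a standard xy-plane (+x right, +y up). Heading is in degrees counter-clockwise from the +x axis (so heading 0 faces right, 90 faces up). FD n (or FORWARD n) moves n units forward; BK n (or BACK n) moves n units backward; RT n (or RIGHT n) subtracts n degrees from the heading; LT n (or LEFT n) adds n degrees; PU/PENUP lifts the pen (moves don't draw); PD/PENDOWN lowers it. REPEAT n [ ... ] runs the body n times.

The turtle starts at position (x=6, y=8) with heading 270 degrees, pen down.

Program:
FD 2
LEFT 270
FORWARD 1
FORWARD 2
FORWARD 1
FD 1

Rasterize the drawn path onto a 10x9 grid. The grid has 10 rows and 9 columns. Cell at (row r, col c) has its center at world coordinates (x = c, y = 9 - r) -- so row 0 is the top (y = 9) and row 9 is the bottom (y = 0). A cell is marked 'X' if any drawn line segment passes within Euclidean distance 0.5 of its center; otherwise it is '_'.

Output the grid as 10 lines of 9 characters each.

Answer: _________
______X__
______X__
_XXXXXX__
_________
_________
_________
_________
_________
_________

Derivation:
Segment 0: (6,8) -> (6,6)
Segment 1: (6,6) -> (5,6)
Segment 2: (5,6) -> (3,6)
Segment 3: (3,6) -> (2,6)
Segment 4: (2,6) -> (1,6)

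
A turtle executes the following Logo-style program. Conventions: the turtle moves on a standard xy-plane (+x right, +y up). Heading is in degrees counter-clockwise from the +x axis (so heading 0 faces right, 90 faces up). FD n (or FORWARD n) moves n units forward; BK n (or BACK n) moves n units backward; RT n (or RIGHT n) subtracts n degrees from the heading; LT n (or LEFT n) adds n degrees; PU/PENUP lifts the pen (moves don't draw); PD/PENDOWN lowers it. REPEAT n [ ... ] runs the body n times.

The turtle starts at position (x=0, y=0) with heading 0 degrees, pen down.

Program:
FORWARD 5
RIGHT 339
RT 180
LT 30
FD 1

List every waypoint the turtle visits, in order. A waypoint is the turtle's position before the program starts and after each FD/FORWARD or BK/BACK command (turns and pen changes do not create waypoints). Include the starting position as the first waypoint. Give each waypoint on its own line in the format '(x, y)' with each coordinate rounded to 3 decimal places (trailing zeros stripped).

Executing turtle program step by step:
Start: pos=(0,0), heading=0, pen down
FD 5: (0,0) -> (5,0) [heading=0, draw]
RT 339: heading 0 -> 21
RT 180: heading 21 -> 201
LT 30: heading 201 -> 231
FD 1: (5,0) -> (4.371,-0.777) [heading=231, draw]
Final: pos=(4.371,-0.777), heading=231, 2 segment(s) drawn
Waypoints (3 total):
(0, 0)
(5, 0)
(4.371, -0.777)

Answer: (0, 0)
(5, 0)
(4.371, -0.777)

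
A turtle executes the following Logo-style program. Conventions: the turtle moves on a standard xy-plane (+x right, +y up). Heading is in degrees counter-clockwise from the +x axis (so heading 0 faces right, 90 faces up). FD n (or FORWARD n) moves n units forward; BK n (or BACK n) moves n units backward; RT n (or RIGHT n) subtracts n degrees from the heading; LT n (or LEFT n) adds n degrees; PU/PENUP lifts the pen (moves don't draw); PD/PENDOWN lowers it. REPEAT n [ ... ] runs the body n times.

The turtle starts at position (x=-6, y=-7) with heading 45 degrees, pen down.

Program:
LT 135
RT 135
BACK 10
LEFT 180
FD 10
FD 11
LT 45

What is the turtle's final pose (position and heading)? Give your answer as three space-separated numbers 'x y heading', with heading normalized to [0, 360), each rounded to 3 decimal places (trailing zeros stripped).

Answer: -27.92 -28.92 270

Derivation:
Executing turtle program step by step:
Start: pos=(-6,-7), heading=45, pen down
LT 135: heading 45 -> 180
RT 135: heading 180 -> 45
BK 10: (-6,-7) -> (-13.071,-14.071) [heading=45, draw]
LT 180: heading 45 -> 225
FD 10: (-13.071,-14.071) -> (-20.142,-21.142) [heading=225, draw]
FD 11: (-20.142,-21.142) -> (-27.92,-28.92) [heading=225, draw]
LT 45: heading 225 -> 270
Final: pos=(-27.92,-28.92), heading=270, 3 segment(s) drawn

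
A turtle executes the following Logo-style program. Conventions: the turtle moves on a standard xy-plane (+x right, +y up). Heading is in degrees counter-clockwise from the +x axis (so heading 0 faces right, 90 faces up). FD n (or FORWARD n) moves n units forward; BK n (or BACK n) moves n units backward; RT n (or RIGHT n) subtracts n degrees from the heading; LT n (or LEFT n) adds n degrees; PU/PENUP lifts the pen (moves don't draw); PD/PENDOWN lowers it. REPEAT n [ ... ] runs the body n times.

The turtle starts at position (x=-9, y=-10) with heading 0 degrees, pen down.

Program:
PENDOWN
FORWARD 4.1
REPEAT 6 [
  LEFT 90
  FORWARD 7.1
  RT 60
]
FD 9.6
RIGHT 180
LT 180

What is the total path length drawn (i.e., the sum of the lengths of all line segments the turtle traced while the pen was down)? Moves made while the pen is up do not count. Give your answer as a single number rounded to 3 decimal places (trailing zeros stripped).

Answer: 56.3

Derivation:
Executing turtle program step by step:
Start: pos=(-9,-10), heading=0, pen down
PD: pen down
FD 4.1: (-9,-10) -> (-4.9,-10) [heading=0, draw]
REPEAT 6 [
  -- iteration 1/6 --
  LT 90: heading 0 -> 90
  FD 7.1: (-4.9,-10) -> (-4.9,-2.9) [heading=90, draw]
  RT 60: heading 90 -> 30
  -- iteration 2/6 --
  LT 90: heading 30 -> 120
  FD 7.1: (-4.9,-2.9) -> (-8.45,3.249) [heading=120, draw]
  RT 60: heading 120 -> 60
  -- iteration 3/6 --
  LT 90: heading 60 -> 150
  FD 7.1: (-8.45,3.249) -> (-14.599,6.799) [heading=150, draw]
  RT 60: heading 150 -> 90
  -- iteration 4/6 --
  LT 90: heading 90 -> 180
  FD 7.1: (-14.599,6.799) -> (-21.699,6.799) [heading=180, draw]
  RT 60: heading 180 -> 120
  -- iteration 5/6 --
  LT 90: heading 120 -> 210
  FD 7.1: (-21.699,6.799) -> (-27.848,3.249) [heading=210, draw]
  RT 60: heading 210 -> 150
  -- iteration 6/6 --
  LT 90: heading 150 -> 240
  FD 7.1: (-27.848,3.249) -> (-31.398,-2.9) [heading=240, draw]
  RT 60: heading 240 -> 180
]
FD 9.6: (-31.398,-2.9) -> (-40.998,-2.9) [heading=180, draw]
RT 180: heading 180 -> 0
LT 180: heading 0 -> 180
Final: pos=(-40.998,-2.9), heading=180, 8 segment(s) drawn

Segment lengths:
  seg 1: (-9,-10) -> (-4.9,-10), length = 4.1
  seg 2: (-4.9,-10) -> (-4.9,-2.9), length = 7.1
  seg 3: (-4.9,-2.9) -> (-8.45,3.249), length = 7.1
  seg 4: (-8.45,3.249) -> (-14.599,6.799), length = 7.1
  seg 5: (-14.599,6.799) -> (-21.699,6.799), length = 7.1
  seg 6: (-21.699,6.799) -> (-27.848,3.249), length = 7.1
  seg 7: (-27.848,3.249) -> (-31.398,-2.9), length = 7.1
  seg 8: (-31.398,-2.9) -> (-40.998,-2.9), length = 9.6
Total = 56.3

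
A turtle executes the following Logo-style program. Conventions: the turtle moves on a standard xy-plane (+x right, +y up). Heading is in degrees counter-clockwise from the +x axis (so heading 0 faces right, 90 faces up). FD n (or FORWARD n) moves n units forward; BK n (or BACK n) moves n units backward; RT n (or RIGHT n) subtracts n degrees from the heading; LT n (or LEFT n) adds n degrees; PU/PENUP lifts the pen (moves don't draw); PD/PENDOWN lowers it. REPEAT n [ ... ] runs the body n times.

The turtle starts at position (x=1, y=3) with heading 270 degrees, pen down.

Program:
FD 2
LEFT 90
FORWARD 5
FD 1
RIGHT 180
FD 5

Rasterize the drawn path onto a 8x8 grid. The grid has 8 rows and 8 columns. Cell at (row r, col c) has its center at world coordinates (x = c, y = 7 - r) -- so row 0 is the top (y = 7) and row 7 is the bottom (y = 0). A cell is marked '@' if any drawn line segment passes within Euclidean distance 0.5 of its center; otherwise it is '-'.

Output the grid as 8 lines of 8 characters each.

Answer: --------
--------
--------
--------
-@------
-@------
-@@@@@@@
--------

Derivation:
Segment 0: (1,3) -> (1,1)
Segment 1: (1,1) -> (6,1)
Segment 2: (6,1) -> (7,1)
Segment 3: (7,1) -> (2,1)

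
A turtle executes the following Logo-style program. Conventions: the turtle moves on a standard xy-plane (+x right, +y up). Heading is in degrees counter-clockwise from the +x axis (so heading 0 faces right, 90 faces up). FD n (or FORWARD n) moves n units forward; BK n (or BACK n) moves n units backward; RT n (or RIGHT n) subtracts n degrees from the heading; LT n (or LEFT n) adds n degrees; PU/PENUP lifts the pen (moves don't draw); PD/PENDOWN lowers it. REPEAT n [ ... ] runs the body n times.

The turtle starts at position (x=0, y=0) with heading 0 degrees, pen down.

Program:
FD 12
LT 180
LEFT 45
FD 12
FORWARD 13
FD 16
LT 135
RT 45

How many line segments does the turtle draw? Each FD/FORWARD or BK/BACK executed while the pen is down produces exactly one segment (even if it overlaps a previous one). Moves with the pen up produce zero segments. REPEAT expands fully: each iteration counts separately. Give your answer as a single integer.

Executing turtle program step by step:
Start: pos=(0,0), heading=0, pen down
FD 12: (0,0) -> (12,0) [heading=0, draw]
LT 180: heading 0 -> 180
LT 45: heading 180 -> 225
FD 12: (12,0) -> (3.515,-8.485) [heading=225, draw]
FD 13: (3.515,-8.485) -> (-5.678,-17.678) [heading=225, draw]
FD 16: (-5.678,-17.678) -> (-16.991,-28.991) [heading=225, draw]
LT 135: heading 225 -> 0
RT 45: heading 0 -> 315
Final: pos=(-16.991,-28.991), heading=315, 4 segment(s) drawn
Segments drawn: 4

Answer: 4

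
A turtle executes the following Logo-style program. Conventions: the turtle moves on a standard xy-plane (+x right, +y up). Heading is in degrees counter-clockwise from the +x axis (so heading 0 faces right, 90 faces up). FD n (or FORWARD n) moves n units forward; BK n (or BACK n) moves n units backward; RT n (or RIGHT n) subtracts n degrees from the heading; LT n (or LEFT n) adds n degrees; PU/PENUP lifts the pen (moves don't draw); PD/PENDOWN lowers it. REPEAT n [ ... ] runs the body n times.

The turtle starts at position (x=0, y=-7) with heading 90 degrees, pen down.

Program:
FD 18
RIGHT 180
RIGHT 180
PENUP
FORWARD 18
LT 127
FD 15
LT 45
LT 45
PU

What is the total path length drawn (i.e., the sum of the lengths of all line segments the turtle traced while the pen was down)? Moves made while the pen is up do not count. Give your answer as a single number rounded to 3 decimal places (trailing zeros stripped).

Executing turtle program step by step:
Start: pos=(0,-7), heading=90, pen down
FD 18: (0,-7) -> (0,11) [heading=90, draw]
RT 180: heading 90 -> 270
RT 180: heading 270 -> 90
PU: pen up
FD 18: (0,11) -> (0,29) [heading=90, move]
LT 127: heading 90 -> 217
FD 15: (0,29) -> (-11.98,19.973) [heading=217, move]
LT 45: heading 217 -> 262
LT 45: heading 262 -> 307
PU: pen up
Final: pos=(-11.98,19.973), heading=307, 1 segment(s) drawn

Segment lengths:
  seg 1: (0,-7) -> (0,11), length = 18
Total = 18

Answer: 18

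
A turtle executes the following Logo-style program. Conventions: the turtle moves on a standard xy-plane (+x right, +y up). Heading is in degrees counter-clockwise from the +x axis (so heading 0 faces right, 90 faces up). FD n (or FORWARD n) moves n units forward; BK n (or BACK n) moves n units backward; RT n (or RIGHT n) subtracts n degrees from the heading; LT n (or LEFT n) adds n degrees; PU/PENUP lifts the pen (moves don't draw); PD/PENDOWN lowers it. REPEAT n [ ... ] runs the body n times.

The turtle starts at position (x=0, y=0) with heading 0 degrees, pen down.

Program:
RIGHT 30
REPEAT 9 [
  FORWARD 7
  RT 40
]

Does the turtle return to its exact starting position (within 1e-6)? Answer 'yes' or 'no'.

Answer: yes

Derivation:
Executing turtle program step by step:
Start: pos=(0,0), heading=0, pen down
RT 30: heading 0 -> 330
REPEAT 9 [
  -- iteration 1/9 --
  FD 7: (0,0) -> (6.062,-3.5) [heading=330, draw]
  RT 40: heading 330 -> 290
  -- iteration 2/9 --
  FD 7: (6.062,-3.5) -> (8.456,-10.078) [heading=290, draw]
  RT 40: heading 290 -> 250
  -- iteration 3/9 --
  FD 7: (8.456,-10.078) -> (6.062,-16.656) [heading=250, draw]
  RT 40: heading 250 -> 210
  -- iteration 4/9 --
  FD 7: (6.062,-16.656) -> (0,-20.156) [heading=210, draw]
  RT 40: heading 210 -> 170
  -- iteration 5/9 --
  FD 7: (0,-20.156) -> (-6.894,-18.94) [heading=170, draw]
  RT 40: heading 170 -> 130
  -- iteration 6/9 --
  FD 7: (-6.894,-18.94) -> (-11.393,-13.578) [heading=130, draw]
  RT 40: heading 130 -> 90
  -- iteration 7/9 --
  FD 7: (-11.393,-13.578) -> (-11.393,-6.578) [heading=90, draw]
  RT 40: heading 90 -> 50
  -- iteration 8/9 --
  FD 7: (-11.393,-6.578) -> (-6.894,-1.216) [heading=50, draw]
  RT 40: heading 50 -> 10
  -- iteration 9/9 --
  FD 7: (-6.894,-1.216) -> (0,0) [heading=10, draw]
  RT 40: heading 10 -> 330
]
Final: pos=(0,0), heading=330, 9 segment(s) drawn

Start position: (0, 0)
Final position: (0, 0)
Distance = 0; < 1e-6 -> CLOSED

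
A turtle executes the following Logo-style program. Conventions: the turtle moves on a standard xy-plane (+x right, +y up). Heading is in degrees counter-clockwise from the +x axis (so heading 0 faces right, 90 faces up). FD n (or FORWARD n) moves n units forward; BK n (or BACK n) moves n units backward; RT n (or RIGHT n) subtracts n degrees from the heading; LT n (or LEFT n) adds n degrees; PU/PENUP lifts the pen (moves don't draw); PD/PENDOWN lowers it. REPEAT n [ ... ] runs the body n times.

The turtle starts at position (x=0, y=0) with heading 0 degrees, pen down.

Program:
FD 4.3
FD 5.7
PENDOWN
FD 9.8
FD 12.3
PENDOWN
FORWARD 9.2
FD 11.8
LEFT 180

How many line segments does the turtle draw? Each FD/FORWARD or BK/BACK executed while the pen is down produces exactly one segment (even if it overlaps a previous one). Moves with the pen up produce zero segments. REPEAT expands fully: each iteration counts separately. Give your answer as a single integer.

Answer: 6

Derivation:
Executing turtle program step by step:
Start: pos=(0,0), heading=0, pen down
FD 4.3: (0,0) -> (4.3,0) [heading=0, draw]
FD 5.7: (4.3,0) -> (10,0) [heading=0, draw]
PD: pen down
FD 9.8: (10,0) -> (19.8,0) [heading=0, draw]
FD 12.3: (19.8,0) -> (32.1,0) [heading=0, draw]
PD: pen down
FD 9.2: (32.1,0) -> (41.3,0) [heading=0, draw]
FD 11.8: (41.3,0) -> (53.1,0) [heading=0, draw]
LT 180: heading 0 -> 180
Final: pos=(53.1,0), heading=180, 6 segment(s) drawn
Segments drawn: 6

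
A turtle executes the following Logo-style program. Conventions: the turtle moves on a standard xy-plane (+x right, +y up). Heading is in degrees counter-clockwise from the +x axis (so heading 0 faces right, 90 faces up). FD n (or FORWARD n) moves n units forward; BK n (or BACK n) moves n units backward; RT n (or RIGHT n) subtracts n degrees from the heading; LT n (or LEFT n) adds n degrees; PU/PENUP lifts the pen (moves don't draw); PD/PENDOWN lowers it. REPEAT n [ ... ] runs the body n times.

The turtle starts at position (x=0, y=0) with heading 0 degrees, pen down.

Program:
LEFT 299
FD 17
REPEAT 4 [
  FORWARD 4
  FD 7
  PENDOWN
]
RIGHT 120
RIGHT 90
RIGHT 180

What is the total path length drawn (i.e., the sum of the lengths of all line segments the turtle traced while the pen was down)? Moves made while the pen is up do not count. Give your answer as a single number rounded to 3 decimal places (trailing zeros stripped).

Answer: 61

Derivation:
Executing turtle program step by step:
Start: pos=(0,0), heading=0, pen down
LT 299: heading 0 -> 299
FD 17: (0,0) -> (8.242,-14.869) [heading=299, draw]
REPEAT 4 [
  -- iteration 1/4 --
  FD 4: (8.242,-14.869) -> (10.181,-18.367) [heading=299, draw]
  FD 7: (10.181,-18.367) -> (13.575,-24.489) [heading=299, draw]
  PD: pen down
  -- iteration 2/4 --
  FD 4: (13.575,-24.489) -> (15.514,-27.988) [heading=299, draw]
  FD 7: (15.514,-27.988) -> (18.908,-34.11) [heading=299, draw]
  PD: pen down
  -- iteration 3/4 --
  FD 4: (18.908,-34.11) -> (20.847,-37.609) [heading=299, draw]
  FD 7: (20.847,-37.609) -> (24.24,-43.731) [heading=299, draw]
  PD: pen down
  -- iteration 4/4 --
  FD 4: (24.24,-43.731) -> (26.18,-47.229) [heading=299, draw]
  FD 7: (26.18,-47.229) -> (29.573,-53.352) [heading=299, draw]
  PD: pen down
]
RT 120: heading 299 -> 179
RT 90: heading 179 -> 89
RT 180: heading 89 -> 269
Final: pos=(29.573,-53.352), heading=269, 9 segment(s) drawn

Segment lengths:
  seg 1: (0,0) -> (8.242,-14.869), length = 17
  seg 2: (8.242,-14.869) -> (10.181,-18.367), length = 4
  seg 3: (10.181,-18.367) -> (13.575,-24.489), length = 7
  seg 4: (13.575,-24.489) -> (15.514,-27.988), length = 4
  seg 5: (15.514,-27.988) -> (18.908,-34.11), length = 7
  seg 6: (18.908,-34.11) -> (20.847,-37.609), length = 4
  seg 7: (20.847,-37.609) -> (24.24,-43.731), length = 7
  seg 8: (24.24,-43.731) -> (26.18,-47.229), length = 4
  seg 9: (26.18,-47.229) -> (29.573,-53.352), length = 7
Total = 61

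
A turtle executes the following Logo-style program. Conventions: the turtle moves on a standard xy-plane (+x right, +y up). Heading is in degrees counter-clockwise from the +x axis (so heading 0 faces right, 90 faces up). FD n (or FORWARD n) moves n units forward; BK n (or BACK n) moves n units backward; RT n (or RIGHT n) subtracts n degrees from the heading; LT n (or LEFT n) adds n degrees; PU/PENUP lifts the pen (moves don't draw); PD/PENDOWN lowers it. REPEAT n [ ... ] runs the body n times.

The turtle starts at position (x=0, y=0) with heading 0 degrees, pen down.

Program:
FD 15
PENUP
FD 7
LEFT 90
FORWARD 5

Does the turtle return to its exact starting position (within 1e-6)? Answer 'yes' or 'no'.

Executing turtle program step by step:
Start: pos=(0,0), heading=0, pen down
FD 15: (0,0) -> (15,0) [heading=0, draw]
PU: pen up
FD 7: (15,0) -> (22,0) [heading=0, move]
LT 90: heading 0 -> 90
FD 5: (22,0) -> (22,5) [heading=90, move]
Final: pos=(22,5), heading=90, 1 segment(s) drawn

Start position: (0, 0)
Final position: (22, 5)
Distance = 22.561; >= 1e-6 -> NOT closed

Answer: no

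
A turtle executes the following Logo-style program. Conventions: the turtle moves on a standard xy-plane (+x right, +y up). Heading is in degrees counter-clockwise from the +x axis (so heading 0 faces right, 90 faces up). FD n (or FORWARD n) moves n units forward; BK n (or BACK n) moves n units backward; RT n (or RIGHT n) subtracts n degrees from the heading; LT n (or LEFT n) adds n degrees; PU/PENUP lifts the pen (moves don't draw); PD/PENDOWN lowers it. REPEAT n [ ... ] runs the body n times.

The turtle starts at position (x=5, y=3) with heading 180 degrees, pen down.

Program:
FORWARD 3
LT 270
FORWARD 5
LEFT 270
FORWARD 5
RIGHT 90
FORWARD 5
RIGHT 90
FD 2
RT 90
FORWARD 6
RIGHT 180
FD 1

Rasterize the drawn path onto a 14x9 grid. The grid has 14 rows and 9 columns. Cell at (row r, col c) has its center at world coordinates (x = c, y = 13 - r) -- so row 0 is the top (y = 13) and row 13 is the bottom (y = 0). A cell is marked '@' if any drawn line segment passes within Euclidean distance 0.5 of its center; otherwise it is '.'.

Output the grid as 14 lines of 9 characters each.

Answer: .........
.........
.........
.........
.....@...
..@@@@@@.
..@..@.@.
..@..@.@.
..@..@.@.
..@..@.@.
..@@@@@@.
.........
.........
.........

Derivation:
Segment 0: (5,3) -> (2,3)
Segment 1: (2,3) -> (2,8)
Segment 2: (2,8) -> (7,8)
Segment 3: (7,8) -> (7,3)
Segment 4: (7,3) -> (5,3)
Segment 5: (5,3) -> (5,9)
Segment 6: (5,9) -> (5,8)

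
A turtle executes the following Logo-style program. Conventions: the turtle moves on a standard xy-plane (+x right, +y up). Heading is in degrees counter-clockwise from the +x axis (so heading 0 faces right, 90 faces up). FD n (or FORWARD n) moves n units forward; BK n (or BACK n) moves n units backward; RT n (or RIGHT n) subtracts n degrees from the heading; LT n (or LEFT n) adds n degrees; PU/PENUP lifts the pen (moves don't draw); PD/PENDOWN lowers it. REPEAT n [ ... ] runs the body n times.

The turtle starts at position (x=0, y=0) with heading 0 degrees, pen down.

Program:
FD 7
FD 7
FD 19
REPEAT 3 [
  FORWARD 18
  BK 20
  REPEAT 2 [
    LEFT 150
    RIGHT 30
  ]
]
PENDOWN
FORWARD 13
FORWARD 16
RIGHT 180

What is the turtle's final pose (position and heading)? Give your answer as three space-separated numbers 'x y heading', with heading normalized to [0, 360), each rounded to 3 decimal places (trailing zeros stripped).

Executing turtle program step by step:
Start: pos=(0,0), heading=0, pen down
FD 7: (0,0) -> (7,0) [heading=0, draw]
FD 7: (7,0) -> (14,0) [heading=0, draw]
FD 19: (14,0) -> (33,0) [heading=0, draw]
REPEAT 3 [
  -- iteration 1/3 --
  FD 18: (33,0) -> (51,0) [heading=0, draw]
  BK 20: (51,0) -> (31,0) [heading=0, draw]
  REPEAT 2 [
    -- iteration 1/2 --
    LT 150: heading 0 -> 150
    RT 30: heading 150 -> 120
    -- iteration 2/2 --
    LT 150: heading 120 -> 270
    RT 30: heading 270 -> 240
  ]
  -- iteration 2/3 --
  FD 18: (31,0) -> (22,-15.588) [heading=240, draw]
  BK 20: (22,-15.588) -> (32,1.732) [heading=240, draw]
  REPEAT 2 [
    -- iteration 1/2 --
    LT 150: heading 240 -> 30
    RT 30: heading 30 -> 0
    -- iteration 2/2 --
    LT 150: heading 0 -> 150
    RT 30: heading 150 -> 120
  ]
  -- iteration 3/3 --
  FD 18: (32,1.732) -> (23,17.321) [heading=120, draw]
  BK 20: (23,17.321) -> (33,0) [heading=120, draw]
  REPEAT 2 [
    -- iteration 1/2 --
    LT 150: heading 120 -> 270
    RT 30: heading 270 -> 240
    -- iteration 2/2 --
    LT 150: heading 240 -> 30
    RT 30: heading 30 -> 0
  ]
]
PD: pen down
FD 13: (33,0) -> (46,0) [heading=0, draw]
FD 16: (46,0) -> (62,0) [heading=0, draw]
RT 180: heading 0 -> 180
Final: pos=(62,0), heading=180, 11 segment(s) drawn

Answer: 62 0 180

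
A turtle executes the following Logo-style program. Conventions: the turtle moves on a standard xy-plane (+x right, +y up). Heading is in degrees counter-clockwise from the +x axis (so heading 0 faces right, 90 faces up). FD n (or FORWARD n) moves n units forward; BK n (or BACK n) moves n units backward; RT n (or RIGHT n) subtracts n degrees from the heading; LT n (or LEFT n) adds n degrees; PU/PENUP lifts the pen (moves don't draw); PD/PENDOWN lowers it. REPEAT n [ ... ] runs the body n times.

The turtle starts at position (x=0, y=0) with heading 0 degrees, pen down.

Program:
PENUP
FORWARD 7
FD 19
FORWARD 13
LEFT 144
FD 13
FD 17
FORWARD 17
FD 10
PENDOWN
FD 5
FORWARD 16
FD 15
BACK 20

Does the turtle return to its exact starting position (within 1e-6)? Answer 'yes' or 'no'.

Executing turtle program step by step:
Start: pos=(0,0), heading=0, pen down
PU: pen up
FD 7: (0,0) -> (7,0) [heading=0, move]
FD 19: (7,0) -> (26,0) [heading=0, move]
FD 13: (26,0) -> (39,0) [heading=0, move]
LT 144: heading 0 -> 144
FD 13: (39,0) -> (28.483,7.641) [heading=144, move]
FD 17: (28.483,7.641) -> (14.729,17.634) [heading=144, move]
FD 17: (14.729,17.634) -> (0.976,27.626) [heading=144, move]
FD 10: (0.976,27.626) -> (-7.114,33.504) [heading=144, move]
PD: pen down
FD 5: (-7.114,33.504) -> (-11.159,36.443) [heading=144, draw]
FD 16: (-11.159,36.443) -> (-24.103,45.847) [heading=144, draw]
FD 15: (-24.103,45.847) -> (-36.239,54.664) [heading=144, draw]
BK 20: (-36.239,54.664) -> (-20.058,42.908) [heading=144, draw]
Final: pos=(-20.058,42.908), heading=144, 4 segment(s) drawn

Start position: (0, 0)
Final position: (-20.058, 42.908)
Distance = 47.365; >= 1e-6 -> NOT closed

Answer: no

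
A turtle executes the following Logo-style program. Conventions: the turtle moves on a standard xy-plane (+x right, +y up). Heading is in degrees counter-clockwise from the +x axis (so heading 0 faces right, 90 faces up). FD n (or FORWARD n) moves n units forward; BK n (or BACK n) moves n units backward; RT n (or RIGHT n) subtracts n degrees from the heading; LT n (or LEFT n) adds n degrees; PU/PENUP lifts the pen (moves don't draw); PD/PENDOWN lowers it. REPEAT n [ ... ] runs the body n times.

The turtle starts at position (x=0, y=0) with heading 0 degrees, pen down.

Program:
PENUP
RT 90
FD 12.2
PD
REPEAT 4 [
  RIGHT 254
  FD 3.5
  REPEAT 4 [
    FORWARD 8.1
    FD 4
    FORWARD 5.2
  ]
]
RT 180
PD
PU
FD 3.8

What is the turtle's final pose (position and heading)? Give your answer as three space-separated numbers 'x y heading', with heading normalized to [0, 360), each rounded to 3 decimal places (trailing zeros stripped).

Executing turtle program step by step:
Start: pos=(0,0), heading=0, pen down
PU: pen up
RT 90: heading 0 -> 270
FD 12.2: (0,0) -> (0,-12.2) [heading=270, move]
PD: pen down
REPEAT 4 [
  -- iteration 1/4 --
  RT 254: heading 270 -> 16
  FD 3.5: (0,-12.2) -> (3.364,-11.235) [heading=16, draw]
  REPEAT 4 [
    -- iteration 1/4 --
    FD 8.1: (3.364,-11.235) -> (11.151,-9.003) [heading=16, draw]
    FD 4: (11.151,-9.003) -> (14.996,-7.9) [heading=16, draw]
    FD 5.2: (14.996,-7.9) -> (19.994,-6.467) [heading=16, draw]
    -- iteration 2/4 --
    FD 8.1: (19.994,-6.467) -> (27.78,-4.234) [heading=16, draw]
    FD 4: (27.78,-4.234) -> (31.626,-3.132) [heading=16, draw]
    FD 5.2: (31.626,-3.132) -> (36.624,-1.698) [heading=16, draw]
    -- iteration 3/4 --
    FD 8.1: (36.624,-1.698) -> (44.41,0.534) [heading=16, draw]
    FD 4: (44.41,0.534) -> (48.255,1.637) [heading=16, draw]
    FD 5.2: (48.255,1.637) -> (53.254,3.07) [heading=16, draw]
    -- iteration 4/4 --
    FD 8.1: (53.254,3.07) -> (61.04,5.303) [heading=16, draw]
    FD 4: (61.04,5.303) -> (64.885,6.406) [heading=16, draw]
    FD 5.2: (64.885,6.406) -> (69.884,7.839) [heading=16, draw]
  ]
  -- iteration 2/4 --
  RT 254: heading 16 -> 122
  FD 3.5: (69.884,7.839) -> (68.029,10.807) [heading=122, draw]
  REPEAT 4 [
    -- iteration 1/4 --
    FD 8.1: (68.029,10.807) -> (63.737,17.676) [heading=122, draw]
    FD 4: (63.737,17.676) -> (61.617,21.068) [heading=122, draw]
    FD 5.2: (61.617,21.068) -> (58.861,25.478) [heading=122, draw]
    -- iteration 2/4 --
    FD 8.1: (58.861,25.478) -> (54.569,32.347) [heading=122, draw]
    FD 4: (54.569,32.347) -> (52.449,35.74) [heading=122, draw]
    FD 5.2: (52.449,35.74) -> (49.694,40.149) [heading=122, draw]
    -- iteration 3/4 --
    FD 8.1: (49.694,40.149) -> (45.401,47.019) [heading=122, draw]
    FD 4: (45.401,47.019) -> (43.282,50.411) [heading=122, draw]
    FD 5.2: (43.282,50.411) -> (40.526,54.821) [heading=122, draw]
    -- iteration 4/4 --
    FD 8.1: (40.526,54.821) -> (36.234,61.69) [heading=122, draw]
    FD 4: (36.234,61.69) -> (34.114,65.082) [heading=122, draw]
    FD 5.2: (34.114,65.082) -> (31.359,69.492) [heading=122, draw]
  ]
  -- iteration 3/4 --
  RT 254: heading 122 -> 228
  FD 3.5: (31.359,69.492) -> (29.017,66.891) [heading=228, draw]
  REPEAT 4 [
    -- iteration 1/4 --
    FD 8.1: (29.017,66.891) -> (23.597,60.871) [heading=228, draw]
    FD 4: (23.597,60.871) -> (20.92,57.899) [heading=228, draw]
    FD 5.2: (20.92,57.899) -> (17.441,54.035) [heading=228, draw]
    -- iteration 2/4 --
    FD 8.1: (17.441,54.035) -> (12.021,48.015) [heading=228, draw]
    FD 4: (12.021,48.015) -> (9.344,45.042) [heading=228, draw]
    FD 5.2: (9.344,45.042) -> (5.865,41.178) [heading=228, draw]
    -- iteration 3/4 --
    FD 8.1: (5.865,41.178) -> (0.445,35.159) [heading=228, draw]
    FD 4: (0.445,35.159) -> (-2.232,32.186) [heading=228, draw]
    FD 5.2: (-2.232,32.186) -> (-5.711,28.322) [heading=228, draw]
    -- iteration 4/4 --
    FD 8.1: (-5.711,28.322) -> (-11.131,22.302) [heading=228, draw]
    FD 4: (-11.131,22.302) -> (-13.808,19.33) [heading=228, draw]
    FD 5.2: (-13.808,19.33) -> (-17.287,15.465) [heading=228, draw]
  ]
  -- iteration 4/4 --
  RT 254: heading 228 -> 334
  FD 3.5: (-17.287,15.465) -> (-14.141,13.931) [heading=334, draw]
  REPEAT 4 [
    -- iteration 1/4 --
    FD 8.1: (-14.141,13.931) -> (-6.861,10.38) [heading=334, draw]
    FD 4: (-6.861,10.38) -> (-3.266,8.627) [heading=334, draw]
    FD 5.2: (-3.266,8.627) -> (1.408,6.347) [heading=334, draw]
    -- iteration 2/4 --
    FD 8.1: (1.408,6.347) -> (8.688,2.796) [heading=334, draw]
    FD 4: (8.688,2.796) -> (12.283,1.043) [heading=334, draw]
    FD 5.2: (12.283,1.043) -> (16.957,-1.237) [heading=334, draw]
    -- iteration 3/4 --
    FD 8.1: (16.957,-1.237) -> (24.237,-4.787) [heading=334, draw]
    FD 4: (24.237,-4.787) -> (27.832,-6.541) [heading=334, draw]
    FD 5.2: (27.832,-6.541) -> (32.506,-8.82) [heading=334, draw]
    -- iteration 4/4 --
    FD 8.1: (32.506,-8.82) -> (39.786,-12.371) [heading=334, draw]
    FD 4: (39.786,-12.371) -> (43.381,-14.125) [heading=334, draw]
    FD 5.2: (43.381,-14.125) -> (48.055,-16.404) [heading=334, draw]
  ]
]
RT 180: heading 334 -> 154
PD: pen down
PU: pen up
FD 3.8: (48.055,-16.404) -> (44.64,-14.738) [heading=154, move]
Final: pos=(44.64,-14.738), heading=154, 52 segment(s) drawn

Answer: 44.64 -14.738 154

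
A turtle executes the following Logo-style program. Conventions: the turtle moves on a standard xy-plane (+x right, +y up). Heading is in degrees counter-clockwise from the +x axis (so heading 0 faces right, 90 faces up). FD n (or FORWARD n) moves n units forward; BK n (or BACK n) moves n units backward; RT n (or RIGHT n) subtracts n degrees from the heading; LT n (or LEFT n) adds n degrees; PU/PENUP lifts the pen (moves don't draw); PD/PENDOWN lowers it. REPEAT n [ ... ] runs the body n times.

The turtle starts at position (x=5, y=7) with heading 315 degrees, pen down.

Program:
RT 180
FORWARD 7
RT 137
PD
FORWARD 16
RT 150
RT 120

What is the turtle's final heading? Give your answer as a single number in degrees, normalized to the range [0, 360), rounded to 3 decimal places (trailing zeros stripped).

Executing turtle program step by step:
Start: pos=(5,7), heading=315, pen down
RT 180: heading 315 -> 135
FD 7: (5,7) -> (0.05,11.95) [heading=135, draw]
RT 137: heading 135 -> 358
PD: pen down
FD 16: (0.05,11.95) -> (16.041,11.391) [heading=358, draw]
RT 150: heading 358 -> 208
RT 120: heading 208 -> 88
Final: pos=(16.041,11.391), heading=88, 2 segment(s) drawn

Answer: 88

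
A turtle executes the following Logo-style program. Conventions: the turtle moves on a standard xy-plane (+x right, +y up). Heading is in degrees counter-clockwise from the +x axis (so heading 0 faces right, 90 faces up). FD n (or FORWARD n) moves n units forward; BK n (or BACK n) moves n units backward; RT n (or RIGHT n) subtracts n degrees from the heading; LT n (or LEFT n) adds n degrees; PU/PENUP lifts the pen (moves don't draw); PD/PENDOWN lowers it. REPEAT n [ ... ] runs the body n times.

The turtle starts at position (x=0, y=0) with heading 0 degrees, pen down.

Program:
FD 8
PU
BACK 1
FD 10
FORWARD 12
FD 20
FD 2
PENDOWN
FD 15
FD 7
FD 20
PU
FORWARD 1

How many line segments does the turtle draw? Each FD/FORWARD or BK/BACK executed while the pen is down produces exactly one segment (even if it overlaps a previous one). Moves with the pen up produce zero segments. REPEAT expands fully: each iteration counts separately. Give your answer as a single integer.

Answer: 4

Derivation:
Executing turtle program step by step:
Start: pos=(0,0), heading=0, pen down
FD 8: (0,0) -> (8,0) [heading=0, draw]
PU: pen up
BK 1: (8,0) -> (7,0) [heading=0, move]
FD 10: (7,0) -> (17,0) [heading=0, move]
FD 12: (17,0) -> (29,0) [heading=0, move]
FD 20: (29,0) -> (49,0) [heading=0, move]
FD 2: (49,0) -> (51,0) [heading=0, move]
PD: pen down
FD 15: (51,0) -> (66,0) [heading=0, draw]
FD 7: (66,0) -> (73,0) [heading=0, draw]
FD 20: (73,0) -> (93,0) [heading=0, draw]
PU: pen up
FD 1: (93,0) -> (94,0) [heading=0, move]
Final: pos=(94,0), heading=0, 4 segment(s) drawn
Segments drawn: 4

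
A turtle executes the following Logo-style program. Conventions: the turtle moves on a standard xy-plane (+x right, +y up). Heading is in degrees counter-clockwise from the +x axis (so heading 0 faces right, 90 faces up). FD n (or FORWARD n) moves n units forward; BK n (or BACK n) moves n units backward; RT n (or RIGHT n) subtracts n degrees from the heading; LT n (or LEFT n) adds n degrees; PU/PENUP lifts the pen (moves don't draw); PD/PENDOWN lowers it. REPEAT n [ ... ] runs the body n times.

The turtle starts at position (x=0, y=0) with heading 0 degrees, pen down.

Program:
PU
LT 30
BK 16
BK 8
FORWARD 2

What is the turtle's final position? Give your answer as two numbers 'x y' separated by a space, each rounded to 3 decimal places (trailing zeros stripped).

Answer: -19.053 -11

Derivation:
Executing turtle program step by step:
Start: pos=(0,0), heading=0, pen down
PU: pen up
LT 30: heading 0 -> 30
BK 16: (0,0) -> (-13.856,-8) [heading=30, move]
BK 8: (-13.856,-8) -> (-20.785,-12) [heading=30, move]
FD 2: (-20.785,-12) -> (-19.053,-11) [heading=30, move]
Final: pos=(-19.053,-11), heading=30, 0 segment(s) drawn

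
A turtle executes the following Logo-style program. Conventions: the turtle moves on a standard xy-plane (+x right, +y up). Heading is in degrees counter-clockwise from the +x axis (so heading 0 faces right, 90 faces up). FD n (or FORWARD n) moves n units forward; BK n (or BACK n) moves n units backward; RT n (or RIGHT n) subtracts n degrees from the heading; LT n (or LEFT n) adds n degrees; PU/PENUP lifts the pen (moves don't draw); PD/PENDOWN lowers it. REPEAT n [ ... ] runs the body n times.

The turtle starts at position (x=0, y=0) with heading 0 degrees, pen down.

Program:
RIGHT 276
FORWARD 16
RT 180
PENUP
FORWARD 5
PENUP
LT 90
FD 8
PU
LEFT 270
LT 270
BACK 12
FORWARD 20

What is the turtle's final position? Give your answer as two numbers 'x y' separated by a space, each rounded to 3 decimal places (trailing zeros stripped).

Executing turtle program step by step:
Start: pos=(0,0), heading=0, pen down
RT 276: heading 0 -> 84
FD 16: (0,0) -> (1.672,15.912) [heading=84, draw]
RT 180: heading 84 -> 264
PU: pen up
FD 5: (1.672,15.912) -> (1.15,10.94) [heading=264, move]
PU: pen up
LT 90: heading 264 -> 354
FD 8: (1.15,10.94) -> (9.106,10.104) [heading=354, move]
PU: pen up
LT 270: heading 354 -> 264
LT 270: heading 264 -> 174
BK 12: (9.106,10.104) -> (21.04,8.849) [heading=174, move]
FD 20: (21.04,8.849) -> (1.15,10.94) [heading=174, move]
Final: pos=(1.15,10.94), heading=174, 1 segment(s) drawn

Answer: 1.15 10.94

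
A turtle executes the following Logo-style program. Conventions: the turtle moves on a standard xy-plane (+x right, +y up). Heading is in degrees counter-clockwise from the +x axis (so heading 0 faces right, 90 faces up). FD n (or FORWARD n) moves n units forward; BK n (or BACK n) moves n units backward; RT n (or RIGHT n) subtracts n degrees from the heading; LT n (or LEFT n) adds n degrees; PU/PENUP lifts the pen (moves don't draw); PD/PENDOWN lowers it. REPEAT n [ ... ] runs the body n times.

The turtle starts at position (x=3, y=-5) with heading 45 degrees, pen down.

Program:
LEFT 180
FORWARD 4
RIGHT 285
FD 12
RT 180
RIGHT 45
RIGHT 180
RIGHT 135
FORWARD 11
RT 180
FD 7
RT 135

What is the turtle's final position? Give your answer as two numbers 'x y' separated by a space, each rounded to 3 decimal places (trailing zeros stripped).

Answer: 4.172 -14.757

Derivation:
Executing turtle program step by step:
Start: pos=(3,-5), heading=45, pen down
LT 180: heading 45 -> 225
FD 4: (3,-5) -> (0.172,-7.828) [heading=225, draw]
RT 285: heading 225 -> 300
FD 12: (0.172,-7.828) -> (6.172,-18.221) [heading=300, draw]
RT 180: heading 300 -> 120
RT 45: heading 120 -> 75
RT 180: heading 75 -> 255
RT 135: heading 255 -> 120
FD 11: (6.172,-18.221) -> (0.672,-8.694) [heading=120, draw]
RT 180: heading 120 -> 300
FD 7: (0.672,-8.694) -> (4.172,-14.757) [heading=300, draw]
RT 135: heading 300 -> 165
Final: pos=(4.172,-14.757), heading=165, 4 segment(s) drawn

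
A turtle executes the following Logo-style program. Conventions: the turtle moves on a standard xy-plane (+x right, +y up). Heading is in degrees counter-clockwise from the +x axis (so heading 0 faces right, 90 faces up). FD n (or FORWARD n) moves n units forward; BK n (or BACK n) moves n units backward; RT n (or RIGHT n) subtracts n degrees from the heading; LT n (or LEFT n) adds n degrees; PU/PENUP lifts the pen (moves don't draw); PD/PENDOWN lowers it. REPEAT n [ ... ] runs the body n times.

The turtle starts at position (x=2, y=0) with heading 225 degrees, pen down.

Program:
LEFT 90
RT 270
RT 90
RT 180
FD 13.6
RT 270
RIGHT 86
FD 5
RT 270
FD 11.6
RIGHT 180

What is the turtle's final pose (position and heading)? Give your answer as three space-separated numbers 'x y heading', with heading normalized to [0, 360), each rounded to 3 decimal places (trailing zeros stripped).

Answer: -19 4.142 49

Derivation:
Executing turtle program step by step:
Start: pos=(2,0), heading=225, pen down
LT 90: heading 225 -> 315
RT 270: heading 315 -> 45
RT 90: heading 45 -> 315
RT 180: heading 315 -> 135
FD 13.6: (2,0) -> (-7.617,9.617) [heading=135, draw]
RT 270: heading 135 -> 225
RT 86: heading 225 -> 139
FD 5: (-7.617,9.617) -> (-11.39,12.897) [heading=139, draw]
RT 270: heading 139 -> 229
FD 11.6: (-11.39,12.897) -> (-19,4.142) [heading=229, draw]
RT 180: heading 229 -> 49
Final: pos=(-19,4.142), heading=49, 3 segment(s) drawn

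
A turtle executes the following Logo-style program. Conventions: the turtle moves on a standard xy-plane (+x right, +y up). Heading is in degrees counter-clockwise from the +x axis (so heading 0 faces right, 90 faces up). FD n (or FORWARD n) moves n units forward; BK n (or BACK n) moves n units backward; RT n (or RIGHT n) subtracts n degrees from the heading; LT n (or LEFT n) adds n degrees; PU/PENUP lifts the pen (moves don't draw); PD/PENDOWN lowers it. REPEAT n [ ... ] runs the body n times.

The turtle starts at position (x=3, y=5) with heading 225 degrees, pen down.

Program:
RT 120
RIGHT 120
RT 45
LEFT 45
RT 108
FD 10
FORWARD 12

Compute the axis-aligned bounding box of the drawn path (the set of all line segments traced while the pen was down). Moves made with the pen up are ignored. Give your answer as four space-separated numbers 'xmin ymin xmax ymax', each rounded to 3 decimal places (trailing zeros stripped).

Answer: -8.982 -13.451 3 5

Derivation:
Executing turtle program step by step:
Start: pos=(3,5), heading=225, pen down
RT 120: heading 225 -> 105
RT 120: heading 105 -> 345
RT 45: heading 345 -> 300
LT 45: heading 300 -> 345
RT 108: heading 345 -> 237
FD 10: (3,5) -> (-2.446,-3.387) [heading=237, draw]
FD 12: (-2.446,-3.387) -> (-8.982,-13.451) [heading=237, draw]
Final: pos=(-8.982,-13.451), heading=237, 2 segment(s) drawn

Segment endpoints: x in {-8.982, -2.446, 3}, y in {-13.451, -3.387, 5}
xmin=-8.982, ymin=-13.451, xmax=3, ymax=5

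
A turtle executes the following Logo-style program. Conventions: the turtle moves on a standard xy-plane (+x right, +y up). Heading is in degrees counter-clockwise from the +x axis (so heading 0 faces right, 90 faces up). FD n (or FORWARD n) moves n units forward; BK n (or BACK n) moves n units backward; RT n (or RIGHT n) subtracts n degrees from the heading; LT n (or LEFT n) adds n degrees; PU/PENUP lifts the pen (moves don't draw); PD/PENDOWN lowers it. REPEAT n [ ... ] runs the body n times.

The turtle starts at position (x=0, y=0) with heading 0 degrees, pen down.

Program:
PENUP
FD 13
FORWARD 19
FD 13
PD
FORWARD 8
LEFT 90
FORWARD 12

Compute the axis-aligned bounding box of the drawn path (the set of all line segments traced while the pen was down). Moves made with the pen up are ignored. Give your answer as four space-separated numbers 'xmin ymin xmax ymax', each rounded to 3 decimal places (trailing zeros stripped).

Answer: 45 0 53 12

Derivation:
Executing turtle program step by step:
Start: pos=(0,0), heading=0, pen down
PU: pen up
FD 13: (0,0) -> (13,0) [heading=0, move]
FD 19: (13,0) -> (32,0) [heading=0, move]
FD 13: (32,0) -> (45,0) [heading=0, move]
PD: pen down
FD 8: (45,0) -> (53,0) [heading=0, draw]
LT 90: heading 0 -> 90
FD 12: (53,0) -> (53,12) [heading=90, draw]
Final: pos=(53,12), heading=90, 2 segment(s) drawn

Segment endpoints: x in {45, 53}, y in {0, 12}
xmin=45, ymin=0, xmax=53, ymax=12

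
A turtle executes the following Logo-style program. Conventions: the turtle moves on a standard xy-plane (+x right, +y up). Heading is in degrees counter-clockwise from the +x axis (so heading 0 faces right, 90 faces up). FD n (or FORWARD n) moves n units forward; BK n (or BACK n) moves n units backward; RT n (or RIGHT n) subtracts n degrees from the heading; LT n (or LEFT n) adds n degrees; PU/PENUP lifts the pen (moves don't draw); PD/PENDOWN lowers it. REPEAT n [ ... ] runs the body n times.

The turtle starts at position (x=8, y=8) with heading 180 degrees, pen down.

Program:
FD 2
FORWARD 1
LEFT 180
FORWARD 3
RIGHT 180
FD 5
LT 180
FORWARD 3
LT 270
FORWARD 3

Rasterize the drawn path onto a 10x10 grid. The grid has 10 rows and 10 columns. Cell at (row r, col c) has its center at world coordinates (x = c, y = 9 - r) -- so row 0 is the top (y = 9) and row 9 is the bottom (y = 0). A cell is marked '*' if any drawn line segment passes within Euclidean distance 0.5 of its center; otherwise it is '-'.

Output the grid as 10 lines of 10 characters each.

Answer: ----------
---******-
------*---
------*---
------*---
----------
----------
----------
----------
----------

Derivation:
Segment 0: (8,8) -> (6,8)
Segment 1: (6,8) -> (5,8)
Segment 2: (5,8) -> (8,8)
Segment 3: (8,8) -> (3,8)
Segment 4: (3,8) -> (6,8)
Segment 5: (6,8) -> (6,5)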